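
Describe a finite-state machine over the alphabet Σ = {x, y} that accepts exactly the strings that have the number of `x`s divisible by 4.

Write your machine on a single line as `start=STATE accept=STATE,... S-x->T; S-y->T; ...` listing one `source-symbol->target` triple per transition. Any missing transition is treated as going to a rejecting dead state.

Keep the running count of `x`s modulo 4: each `x` advances along the cycle A → B → C → D → A while other symbols loop. Accept at A.
       x  y 
>* A   B  A 
   B   C  B 
   C   D  C 
   D   A  D 
(> = start, * = accepting)

start=A; accept=A; A-x->B; A-y->A; B-x->C; B-y->B; C-x->D; C-y->C; D-x->A; D-y->D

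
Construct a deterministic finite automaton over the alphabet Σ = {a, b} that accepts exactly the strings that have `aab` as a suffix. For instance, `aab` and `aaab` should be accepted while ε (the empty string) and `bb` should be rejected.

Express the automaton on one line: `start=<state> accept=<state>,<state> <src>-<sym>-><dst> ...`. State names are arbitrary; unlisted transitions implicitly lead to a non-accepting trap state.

start=q0 accept=q3 q0-a->q1 q0-b->q0 q1-a->q2 q1-b->q0 q2-a->q2 q2-b->q3 q3-a->q1 q3-b->q0

Remember how much of `aab` the current input suffix matches. State q0 means no match yet; q1 means the last symbol is `a`; q2 means the last 2 symbols are `aa`; q3 means the last 3 symbols are `aab`. Only q3 accepts. On a mismatch, fall back to the longest proper suffix that is still a prefix of `aab`.
4 states suffice.
        a   b  
>  q0   q1  q0 
   q1   q2  q0 
   q2   q2  q3 
 * q3   q1  q0 
(> = start, * = accepting)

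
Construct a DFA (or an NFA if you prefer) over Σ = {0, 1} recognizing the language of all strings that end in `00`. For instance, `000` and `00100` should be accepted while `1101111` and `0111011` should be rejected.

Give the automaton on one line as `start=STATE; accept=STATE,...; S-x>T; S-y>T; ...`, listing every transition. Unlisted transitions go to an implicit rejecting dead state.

start=S0; accept=S2; S0-0>S1; S0-1>S0; S1-0>S2; S1-1>S0; S2-0>S2; S2-1>S0

Remember how much of `00` the current input suffix matches. State S0 means no match yet; S1 means the last symbol is `0`; S2 means the last 2 symbols are `00`. Only S2 accepts. On a mismatch, fall back to the longest proper suffix that is still a prefix of `00`.
3 states suffice.
        0   1  
>  S0   S1  S0 
   S1   S2  S0 
 * S2   S2  S0 
(> = start, * = accepting)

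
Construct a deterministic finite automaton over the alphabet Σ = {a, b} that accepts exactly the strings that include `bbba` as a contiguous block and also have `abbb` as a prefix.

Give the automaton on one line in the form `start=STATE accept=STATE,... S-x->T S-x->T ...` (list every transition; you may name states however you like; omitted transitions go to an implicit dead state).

start=S0 accept=S6 S0-a->S1 S0-b->S2 S1-a->S2 S1-b->S3 S2-a->S2 S2-b->S2 S3-a->S2 S3-b->S4 S4-a->S2 S4-b->S5 S5-a->S6 S5-b->S5 S6-a->S6 S6-b->S6

Handle the two conditions separately and then intersect. The first has 5 states tracking whether and how much of `bbba` has been seen; the second has 6 states tracking whether the input so far still matches the prefix `abbb`. A product state is a pair (one from each), accepting exactly when both do. Equivalent product states are then merged.
With 7 states:
        a   b  
>  S0   S1  S2 
   S1   S2  S3 
   S2   S2  S2 
   S3   S2  S4 
   S4   S2  S5 
   S5   S6  S5 
 * S6   S6  S6 
(> = start, * = accepting)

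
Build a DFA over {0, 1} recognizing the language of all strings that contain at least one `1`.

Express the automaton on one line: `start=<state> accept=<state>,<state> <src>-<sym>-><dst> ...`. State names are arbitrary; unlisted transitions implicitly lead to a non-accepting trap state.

Count `1`s, saturating at 2: state S0 means no `1` yet, S1 means one `1` seen, S2 means more than one. Each `1` increments (capped at S2); other symbols loop. Accept from {S1, S2}.
        0   1  
>  S0   S0  S1 
 * S1   S1  S2 
 * S2   S2  S2 
(> = start, * = accepting)

start=S0 accept=S1,S2 S0-0->S0 S0-1->S1 S1-0->S1 S1-1->S2 S2-0->S2 S2-1->S2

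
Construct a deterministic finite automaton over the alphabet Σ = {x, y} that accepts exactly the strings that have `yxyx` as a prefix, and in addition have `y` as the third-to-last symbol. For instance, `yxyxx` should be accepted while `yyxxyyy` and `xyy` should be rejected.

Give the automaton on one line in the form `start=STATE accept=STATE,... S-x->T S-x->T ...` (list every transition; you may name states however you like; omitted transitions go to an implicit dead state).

Handle the two conditions separately and then intersect. One (6 states) tracks whether the input so far still matches the prefix `yxyx`; the other (15 states) tracks the last 3 symbols read. Each combined state is a pair, one component from each; accept when both components accept. Equivalent product states are then merged.
A 13-state machine:
          x    y  
>  s0     s1   s2 
   s1     s1   s1 
   s2     s3   s1 
   s3     s1   s4 
   s4     s5   s1 
   s5     s6   s7 
 * s6     s8   s9 
 * s7     s5  s10 
   s8     s8   s9 
   s9     s5  s10 
   s10   s11  s12 
 * s11    s6   s7 
 * s12   s11  s12 
(> = start, * = accepting)

start=s0 accept=s6,s7,s11,s12 s0-x->s1 s0-y->s2 s1-x->s1 s1-y->s1 s2-x->s3 s2-y->s1 s3-x->s1 s3-y->s4 s4-x->s5 s4-y->s1 s5-x->s6 s5-y->s7 s6-x->s8 s6-y->s9 s7-x->s5 s7-y->s10 s8-x->s8 s8-y->s9 s9-x->s5 s9-y->s10 s10-x->s11 s10-y->s12 s11-x->s6 s11-y->s7 s12-x->s11 s12-y->s12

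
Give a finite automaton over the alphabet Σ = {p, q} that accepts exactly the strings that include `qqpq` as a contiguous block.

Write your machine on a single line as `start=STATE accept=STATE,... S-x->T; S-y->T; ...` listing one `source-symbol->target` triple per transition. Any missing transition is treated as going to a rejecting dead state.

start=A; accept=E; A-p->A; A-q->B; B-p->A; B-q->C; C-p->D; C-q->C; D-p->A; D-q->E; E-p->E; E-q->E

Track how much of `qqpq` has been matched so far: state A is no progress, E is the absorbing accept state reached once `qqpq` has occurred. Intermediate states record partial matches; on a mismatch, fall back to the longest reusable overlap.
A 5-state machine:
       p  q 
>  A   A  B 
   B   A  C 
   C   D  C 
   D   A  E 
 * E   E  E 
(> = start, * = accepting)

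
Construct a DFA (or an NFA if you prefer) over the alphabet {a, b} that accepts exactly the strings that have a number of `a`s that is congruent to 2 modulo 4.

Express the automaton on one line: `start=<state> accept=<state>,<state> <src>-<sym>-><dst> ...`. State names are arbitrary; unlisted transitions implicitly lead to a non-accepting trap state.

The only thing that matters is how many `a`s have appeared, reduced mod 4. Use one state per residue: q0 for 0, …, q3 for 3. Reading `a` moves to the next residue; anything else stays put. q2 is accepting.
A 4-state machine:
        a   b  
>  q0   q1  q0 
   q1   q2  q1 
 * q2   q3  q2 
   q3   q0  q3 
(> = start, * = accepting)

start=q0 accept=q2 q0-a->q1 q0-b->q0 q1-a->q2 q1-b->q1 q2-a->q3 q2-b->q2 q3-a->q0 q3-b->q3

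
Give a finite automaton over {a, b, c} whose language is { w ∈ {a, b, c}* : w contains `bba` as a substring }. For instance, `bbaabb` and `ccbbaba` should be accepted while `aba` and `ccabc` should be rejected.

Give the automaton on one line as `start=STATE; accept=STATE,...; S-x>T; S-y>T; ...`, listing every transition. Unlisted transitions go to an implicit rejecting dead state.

start=q0; accept=q3; q0-a>q0; q0-b>q1; q0-c>q0; q1-a>q0; q1-b>q2; q1-c>q0; q2-a>q3; q2-b>q2; q2-c>q0; q3-a>q3; q3-b>q3; q3-c>q3

States q0..q2 record the length of the longest prefix of `bba` that matches the current input suffix. Reaching q3 means `bba` has been seen, and we stay there forever. Accept from q3.
        a   b   c  
>  q0   q0  q1  q0 
   q1   q0  q2  q0 
   q2   q3  q2  q0 
 * q3   q3  q3  q3 
(> = start, * = accepting)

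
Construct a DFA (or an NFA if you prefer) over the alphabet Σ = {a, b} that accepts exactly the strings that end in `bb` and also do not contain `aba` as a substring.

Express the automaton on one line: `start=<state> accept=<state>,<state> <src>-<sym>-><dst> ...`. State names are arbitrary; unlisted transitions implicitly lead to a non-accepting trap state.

Handle the two conditions separately and then intersect. The first has 3 states tracking how much of the suffix `bb` has currently been matched; the second has 4 states tracking partial matches of the forbidden pattern `aba`. A product state is a pair (one from each), accepting exactly when both do.
8 states suffice.
        a   b  
>  s0   s1  s2 
   s1   s1  s3 
   s2   s1  s4 
   s3   s5  s4 
 * s4   s1  s4 
   s5   s5  s6 
   s6   s5  s7 
   s7   s5  s7 
(> = start, * = accepting)

start=s0 accept=s4 s0-a->s1 s0-b->s2 s1-a->s1 s1-b->s3 s2-a->s1 s2-b->s4 s3-a->s5 s3-b->s4 s4-a->s1 s4-b->s4 s5-a->s5 s5-b->s6 s6-a->s5 s6-b->s7 s7-a->s5 s7-b->s7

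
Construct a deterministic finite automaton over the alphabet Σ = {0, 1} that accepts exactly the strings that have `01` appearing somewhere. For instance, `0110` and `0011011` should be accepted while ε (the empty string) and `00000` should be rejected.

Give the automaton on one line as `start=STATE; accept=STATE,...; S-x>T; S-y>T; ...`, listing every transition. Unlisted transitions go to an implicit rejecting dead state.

States S0..S1 record the length of the longest prefix of `01` that matches the current input suffix. Reaching S2 means `01` has been seen, and we stay there forever. Accept from S2.
A 3-state machine:
        0   1  
>  S0   S1  S0 
   S1   S1  S2 
 * S2   S2  S2 
(> = start, * = accepting)

start=S0; accept=S2; S0-0>S1; S0-1>S0; S1-0>S1; S1-1>S2; S2-0>S2; S2-1>S2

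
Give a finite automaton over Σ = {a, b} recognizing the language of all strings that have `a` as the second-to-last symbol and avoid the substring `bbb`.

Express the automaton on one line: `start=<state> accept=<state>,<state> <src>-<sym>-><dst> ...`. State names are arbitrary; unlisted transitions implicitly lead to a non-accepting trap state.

start=q0 accept=q3,q4 q0-a->q1 q0-b->q2 q1-a->q3 q1-b->q4 q2-a->q1 q2-b->q5 q3-a->q3 q3-b->q4 q4-a->q1 q4-b->q5 q5-a->q1 q5-b->q6 q6-a->q6 q6-b->q6

Build one automaton per condition and run them in lockstep. The first has 7 states tracking the last 2 symbols read; the second has 4 states tracking partial matches of the forbidden pattern `bbb`. A product state is a pair (one from each), accepting exactly when both do. Minimizing collapses redundant product states.
7 states suffice.
        a   b  
>  q0   q1  q2 
   q1   q3  q4 
   q2   q1  q5 
 * q3   q3  q4 
 * q4   q1  q5 
   q5   q1  q6 
   q6   q6  q6 
(> = start, * = accepting)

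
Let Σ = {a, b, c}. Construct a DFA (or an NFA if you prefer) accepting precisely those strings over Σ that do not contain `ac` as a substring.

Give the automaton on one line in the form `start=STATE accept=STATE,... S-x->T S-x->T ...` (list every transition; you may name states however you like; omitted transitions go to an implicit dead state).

This is the complement of 'contains `ac`'. Use the same substring-matching states — q0 through q2 holding how much of `ac` has just been matched — but flip the accepting set: everything except the trap q2 accepts.
3 states suffice.
        a   b   c  
>* q0   q1  q0  q0 
 * q1   q1  q0  q2 
   q2   q2  q2  q2 
(> = start, * = accepting)

start=q0 accept=q0,q1 q0-a->q1 q0-b->q0 q0-c->q0 q1-a->q1 q1-b->q0 q1-c->q2 q2-a->q2 q2-b->q2 q2-c->q2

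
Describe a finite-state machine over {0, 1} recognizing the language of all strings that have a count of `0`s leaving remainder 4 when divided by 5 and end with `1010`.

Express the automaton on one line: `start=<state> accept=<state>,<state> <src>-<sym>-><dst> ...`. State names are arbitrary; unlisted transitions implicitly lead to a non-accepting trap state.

start=q0 accept=q8 q0-0->q1 q0-1->q0 q1-0->q2 q1-1->q1 q2-0->q3 q2-1->q4 q3-0->q5 q3-1->q3 q4-0->q6 q4-1->q4 q5-0->q0 q5-1->q5 q6-0->q5 q6-1->q7 q7-0->q8 q7-1->q3 q8-0->q0 q8-1->q5

Build one automaton per condition and run them in lockstep. One (5 states) tracks the count of `0`s modulo 5; the other (5 states) tracks how much of the suffix `1010` has currently been matched. Each combined state is a pair, one component from each; accept when both components accept. Minimizing collapses redundant product states.
A 9-state machine:
        0   1  
>  q0   q1  q0 
   q1   q2  q1 
   q2   q3  q4 
   q3   q5  q3 
   q4   q6  q4 
   q5   q0  q5 
   q6   q5  q7 
   q7   q8  q3 
 * q8   q0  q5 
(> = start, * = accepting)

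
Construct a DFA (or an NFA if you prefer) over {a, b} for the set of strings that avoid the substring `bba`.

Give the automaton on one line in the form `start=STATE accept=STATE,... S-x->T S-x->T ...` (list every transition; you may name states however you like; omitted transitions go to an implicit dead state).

This is the complement of 'contains `bba`'. Use the same substring-matching states — S0 through S3 holding how much of `bba` has just been matched — but flip the accepting set: everything except the trap S3 accepts.
4 states suffice.
        a   b  
>* S0   S0  S1 
 * S1   S0  S2 
 * S2   S3  S2 
   S3   S3  S3 
(> = start, * = accepting)

start=S0 accept=S0,S1,S2 S0-a->S0 S0-b->S1 S1-a->S0 S1-b->S2 S2-a->S3 S2-b->S2 S3-a->S3 S3-b->S3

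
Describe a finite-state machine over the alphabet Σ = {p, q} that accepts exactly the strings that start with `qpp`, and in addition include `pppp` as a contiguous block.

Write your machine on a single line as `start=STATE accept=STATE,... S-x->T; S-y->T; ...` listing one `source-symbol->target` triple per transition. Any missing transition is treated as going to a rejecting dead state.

start=s0; accept=s7; s0-p->s1; s0-q->s2; s1-p->s1; s1-q->s1; s2-p->s3; s2-q->s1; s3-p->s4; s3-q->s1; s4-p->s5; s4-q->s6; s5-p->s7; s5-q->s6; s6-p->s8; s6-q->s6; s7-p->s7; s7-q->s7; s8-p->s4; s8-q->s6

Build one automaton per condition and run them in lockstep. One (5 states) tracks whether the input so far still matches the prefix `qpp`; the other (5 states) tracks whether and how much of `pppp` has been seen. Each combined state is a pair, one component from each; accept when both components accept. After merging equivalent states the machine shrinks.
        p   q  
>  s0   s1  s2 
   s1   s1  s1 
   s2   s3  s1 
   s3   s4  s1 
   s4   s5  s6 
   s5   s7  s6 
   s6   s8  s6 
 * s7   s7  s7 
   s8   s4  s6 
(> = start, * = accepting)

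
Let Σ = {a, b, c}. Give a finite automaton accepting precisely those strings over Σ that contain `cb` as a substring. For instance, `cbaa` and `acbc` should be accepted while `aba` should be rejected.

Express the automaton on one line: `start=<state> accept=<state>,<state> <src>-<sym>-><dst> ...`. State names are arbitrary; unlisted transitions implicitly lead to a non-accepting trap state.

start=q0 accept=q2 q0-a->q0 q0-b->q0 q0-c->q1 q1-a->q0 q1-b->q2 q1-c->q1 q2-a->q2 q2-b->q2 q2-c->q2

Track how much of `cb` has been matched so far: state q0 is no progress, q2 is the absorbing accept state reached once `cb` has occurred. Intermediate states record partial matches; on a mismatch, fall back to the longest reusable overlap.
A 3-state machine:
        a   b   c  
>  q0   q0  q0  q1 
   q1   q0  q2  q1 
 * q2   q2  q2  q2 
(> = start, * = accepting)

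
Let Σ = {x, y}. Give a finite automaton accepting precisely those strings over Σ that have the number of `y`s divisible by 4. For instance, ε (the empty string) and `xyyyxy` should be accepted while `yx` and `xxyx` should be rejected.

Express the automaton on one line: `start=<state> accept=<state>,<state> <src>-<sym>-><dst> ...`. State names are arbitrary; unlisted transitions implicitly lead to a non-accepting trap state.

start=q0 accept=q0 q0-x->q0 q0-y->q1 q1-x->q1 q1-y->q2 q2-x->q2 q2-y->q3 q3-x->q3 q3-y->q0

The only thing that matters is how many `y`s have appeared, reduced mod 4. Use one state per residue: q0 for 0, …, q3 for 3. Reading `y` moves to the next residue; anything else stays put. q0 is accepting.
        x   y  
>* q0   q0  q1 
   q1   q1  q2 
   q2   q2  q3 
   q3   q3  q0 
(> = start, * = accepting)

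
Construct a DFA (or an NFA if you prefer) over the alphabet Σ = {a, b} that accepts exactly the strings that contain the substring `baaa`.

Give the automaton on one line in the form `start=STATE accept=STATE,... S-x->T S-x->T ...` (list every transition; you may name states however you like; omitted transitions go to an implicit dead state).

start=s0 accept=s4 s0-a->s0 s0-b->s1 s1-a->s2 s1-b->s1 s2-a->s3 s2-b->s1 s3-a->s4 s3-b->s1 s4-a->s4 s4-b->s4

Track how much of `baaa` has been matched so far: state s0 is no progress, s4 is the absorbing accept state reached once `baaa` has occurred. Intermediate states record partial matches; on a mismatch, fall back to the longest reusable overlap.
5 states suffice.
        a   b  
>  s0   s0  s1 
   s1   s2  s1 
   s2   s3  s1 
   s3   s4  s1 
 * s4   s4  s4 
(> = start, * = accepting)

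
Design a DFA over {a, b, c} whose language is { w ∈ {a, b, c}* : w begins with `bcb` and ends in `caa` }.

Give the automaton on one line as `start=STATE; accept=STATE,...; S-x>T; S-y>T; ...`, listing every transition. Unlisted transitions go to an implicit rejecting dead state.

start=S0; accept=S10; S0-a>S1; S0-b>S2; S0-c>S3; S1-a>S1; S1-b>S1; S1-c>S3; S2-a>S1; S2-b>S1; S2-c>S4; S3-a>S5; S3-b>S1; S3-c>S3; S4-a>S5; S4-b>S6; S4-c>S3; S5-a>S7; S5-b>S1; S5-c>S3; S6-a>S6; S6-b>S6; S6-c>S8; S7-a>S1; S7-b>S1; S7-c>S3; S8-a>S9; S8-b>S6; S8-c>S8; S9-a>S10; S9-b>S6; S9-c>S8; S10-a>S6; S10-b>S6; S10-c>S8

Build one automaton per condition and run them in lockstep. One (5 states) tracks whether the input so far still matches the prefix `bcb`; the other (4 states) tracks how much of the suffix `caa` has currently been matched. Each combined state is a pair, one component from each; accept when both components accept.
With 11 states:
          a    b    c  
>  S0     S1   S2   S3 
   S1     S1   S1   S3 
   S2     S1   S1   S4 
   S3     S5   S1   S3 
   S4     S5   S6   S3 
   S5     S7   S1   S3 
   S6     S6   S6   S8 
   S7     S1   S1   S3 
   S8     S9   S6   S8 
   S9    S10   S6   S8 
 * S10    S6   S6   S8 
(> = start, * = accepting)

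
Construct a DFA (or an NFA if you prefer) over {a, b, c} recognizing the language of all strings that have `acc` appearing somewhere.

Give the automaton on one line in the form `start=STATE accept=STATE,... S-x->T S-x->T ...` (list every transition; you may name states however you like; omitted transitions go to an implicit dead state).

States S0..S2 record the length of the longest prefix of `acc` that matches the current input suffix. Reaching S3 means `acc` has been seen, and we stay there forever. Accept from S3.
        a   b   c  
>  S0   S1  S0  S0 
   S1   S1  S0  S2 
   S2   S1  S0  S3 
 * S3   S3  S3  S3 
(> = start, * = accepting)

start=S0 accept=S3 S0-a->S1 S0-b->S0 S0-c->S0 S1-a->S1 S1-b->S0 S1-c->S2 S2-a->S1 S2-b->S0 S2-c->S3 S3-a->S3 S3-b->S3 S3-c->S3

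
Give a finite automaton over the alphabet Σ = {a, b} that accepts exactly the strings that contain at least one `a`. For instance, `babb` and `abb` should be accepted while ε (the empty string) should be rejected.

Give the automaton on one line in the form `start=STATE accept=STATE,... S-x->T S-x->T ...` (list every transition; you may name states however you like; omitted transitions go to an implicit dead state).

Count `a`s, saturating at 2: state s0 means no `a` yet, s1 means one `a` seen, s2 means more than one. Each `a` increments (capped at s2); other symbols loop. Accept from {s1, s2}.
        a   b  
>  s0   s1  s0 
 * s1   s2  s1 
 * s2   s2  s2 
(> = start, * = accepting)

start=s0 accept=s1,s2 s0-a->s1 s0-b->s0 s1-a->s2 s1-b->s1 s2-a->s2 s2-b->s2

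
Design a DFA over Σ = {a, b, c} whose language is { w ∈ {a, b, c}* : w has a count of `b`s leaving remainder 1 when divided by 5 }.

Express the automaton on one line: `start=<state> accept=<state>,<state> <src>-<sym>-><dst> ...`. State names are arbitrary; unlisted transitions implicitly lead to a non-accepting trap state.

Keep the running count of `b`s modulo 5: each `b` advances along the cycle q0 → q1 → q2 → q3 → q4 → q0 while other symbols loop. Accept at q1.
With 5 states:
        a   b   c  
>  q0   q0  q1  q0 
 * q1   q1  q2  q1 
   q2   q2  q3  q2 
   q3   q3  q4  q3 
   q4   q4  q0  q4 
(> = start, * = accepting)

start=q0 accept=q1 q0-a->q0 q0-b->q1 q0-c->q0 q1-a->q1 q1-b->q2 q1-c->q1 q2-a->q2 q2-b->q3 q2-c->q2 q3-a->q3 q3-b->q4 q3-c->q3 q4-a->q4 q4-b->q0 q4-c->q4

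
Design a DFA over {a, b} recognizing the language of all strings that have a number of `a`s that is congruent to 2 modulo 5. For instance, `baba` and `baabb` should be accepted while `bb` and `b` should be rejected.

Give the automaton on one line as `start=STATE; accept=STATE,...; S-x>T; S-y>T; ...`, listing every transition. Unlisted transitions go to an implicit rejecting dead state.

start=s0; accept=s2; s0-a>s1; s0-b>s0; s1-a>s2; s1-b>s1; s2-a>s3; s2-b>s2; s3-a>s4; s3-b>s3; s4-a>s0; s4-b>s4

The only thing that matters is how many `a`s have appeared, reduced mod 5. Use one state per residue: s0 for 0, …, s4 for 4. Reading `a` moves to the next residue; anything else stays put. s2 is accepting.
With 5 states:
        a   b  
>  s0   s1  s0 
   s1   s2  s1 
 * s2   s3  s2 
   s3   s4  s3 
   s4   s0  s4 
(> = start, * = accepting)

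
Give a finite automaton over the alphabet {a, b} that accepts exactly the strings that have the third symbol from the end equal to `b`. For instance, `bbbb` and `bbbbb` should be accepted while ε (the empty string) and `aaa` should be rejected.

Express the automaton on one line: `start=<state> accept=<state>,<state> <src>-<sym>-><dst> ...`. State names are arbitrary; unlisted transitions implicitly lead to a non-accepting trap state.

A DFA must remember the last 3 symbols (since which symbol is third-to-last isn't known until the input ends). Use one state per possible window of the last ≤3 symbols; accept from those whose window starts with `b`.
          a    b  
>  S0     S1   S2 
   S1     S3   S4 
   S2     S5   S6 
   S3     S7   S8 
   S4     S9  S10 
   S5    S11  S12 
   S6    S13  S14 
   S7     S7   S8 
   S8     S9  S10 
   S9    S11  S12 
   S10   S13  S14 
 * S11    S7   S8 
 * S12    S9  S10 
 * S13   S11  S12 
 * S14   S13  S14 
(> = start, * = accepting)

start=S0 accept=S11,S12,S13,S14 S0-a->S1 S0-b->S2 S1-a->S3 S1-b->S4 S2-a->S5 S2-b->S6 S3-a->S7 S3-b->S8 S4-a->S9 S4-b->S10 S5-a->S11 S5-b->S12 S6-a->S13 S6-b->S14 S7-a->S7 S7-b->S8 S8-a->S9 S8-b->S10 S9-a->S11 S9-b->S12 S10-a->S13 S10-b->S14 S11-a->S7 S11-b->S8 S12-a->S9 S12-b->S10 S13-a->S11 S13-b->S12 S14-a->S13 S14-b->S14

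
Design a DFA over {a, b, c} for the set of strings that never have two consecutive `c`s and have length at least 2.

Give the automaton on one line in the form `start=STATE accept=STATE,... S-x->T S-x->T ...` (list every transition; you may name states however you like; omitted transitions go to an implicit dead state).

Run two small machines in parallel and take their product. The first has 3 states tracking partial matches of the forbidden pattern `cc`; the second has 4 states tracking the input length, saturating at 3. A product state is a pair (one from each), accepting exactly when both do. After merging equivalent states the machine shrinks.
A 6-state machine:
        a   b   c  
>  S0   S1  S1  S2 
   S1   S3  S3  S4 
   S2   S3  S3  S5 
 * S3   S3  S3  S4 
 * S4   S3  S3  S5 
   S5   S5  S5  S5 
(> = start, * = accepting)

start=S0 accept=S3,S4 S0-a->S1 S0-b->S1 S0-c->S2 S1-a->S3 S1-b->S3 S1-c->S4 S2-a->S3 S2-b->S3 S2-c->S5 S3-a->S3 S3-b->S3 S3-c->S4 S4-a->S3 S4-b->S3 S4-c->S5 S5-a->S5 S5-b->S5 S5-c->S5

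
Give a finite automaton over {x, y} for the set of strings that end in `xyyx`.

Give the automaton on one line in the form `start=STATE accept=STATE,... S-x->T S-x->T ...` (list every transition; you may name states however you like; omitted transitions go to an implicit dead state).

Remember how much of `xyyx` the current input suffix matches. State q0 means no match yet; q1 means the last symbol is `x`; q2 means the last 2 symbols are `xy`; q3 means the last 3 symbols are `xyy`; q4 means the last 4 symbols are `xyyx`. Only q4 accepts. On a mismatch, fall back to the longest proper suffix that is still a prefix of `xyyx`.
        x   y  
>  q0   q1  q0 
   q1   q1  q2 
   q2   q1  q3 
   q3   q4  q0 
 * q4   q1  q2 
(> = start, * = accepting)

start=q0 accept=q4 q0-x->q1 q0-y->q0 q1-x->q1 q1-y->q2 q2-x->q1 q2-y->q3 q3-x->q4 q3-y->q0 q4-x->q1 q4-y->q2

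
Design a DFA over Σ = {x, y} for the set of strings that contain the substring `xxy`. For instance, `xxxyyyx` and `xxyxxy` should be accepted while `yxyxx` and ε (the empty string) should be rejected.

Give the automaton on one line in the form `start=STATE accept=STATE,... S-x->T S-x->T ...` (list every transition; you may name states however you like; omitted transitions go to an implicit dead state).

start=A accept=D A-x->B A-y->A B-x->C B-y->A C-x->C C-y->D D-x->D D-y->D

Track how much of `xxy` has been matched so far: state A is no progress, D is the absorbing accept state reached once `xxy` has occurred. Intermediate states record partial matches; on a mismatch, fall back to the longest reusable overlap.
       x  y 
>  A   B  A 
   B   C  A 
   C   C  D 
 * D   D  D 
(> = start, * = accepting)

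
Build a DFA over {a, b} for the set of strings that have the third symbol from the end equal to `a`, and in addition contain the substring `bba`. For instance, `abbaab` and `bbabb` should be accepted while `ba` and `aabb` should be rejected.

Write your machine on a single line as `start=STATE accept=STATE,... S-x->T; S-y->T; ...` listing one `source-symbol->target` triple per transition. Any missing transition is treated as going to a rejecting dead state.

Build one automaton per condition and run them in lockstep. The first has 15 states tracking the last 3 symbols read; the second has 4 states tracking whether and how much of `bba` has been seen. A product state is a pair (one from each), accepting exactly when both do. Equivalent product states are then merged.
With 10 states:
        a   b  
>  s0   s0  s1 
   s1   s0  s2 
   s2   s3  s2 
   s3   s4  s5 
   s4   s6  s7 
   s5   s8  s9 
 * s6   s6  s7 
 * s7   s8  s9 
 * s8   s4  s5 
 * s9   s3  s2 
(> = start, * = accepting)

start=s0; accept=s6,s7,s8,s9; s0-a->s0; s0-b->s1; s1-a->s0; s1-b->s2; s2-a->s3; s2-b->s2; s3-a->s4; s3-b->s5; s4-a->s6; s4-b->s7; s5-a->s8; s5-b->s9; s6-a->s6; s6-b->s7; s7-a->s8; s7-b->s9; s8-a->s4; s8-b->s5; s9-a->s3; s9-b->s2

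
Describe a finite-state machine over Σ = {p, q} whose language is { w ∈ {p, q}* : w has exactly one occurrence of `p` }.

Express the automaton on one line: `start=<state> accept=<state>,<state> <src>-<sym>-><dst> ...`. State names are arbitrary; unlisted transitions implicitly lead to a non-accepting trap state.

Count `p`s, saturating at 2: state s0 means no `p` yet, s1 means one `p` seen, s2 means more than one. Each `p` increments (capped at s2); other symbols loop. Accept from {s1}.
3 states suffice.
        p   q  
>  s0   s1  s0 
 * s1   s2  s1 
   s2   s2  s2 
(> = start, * = accepting)

start=s0 accept=s1 s0-p->s1 s0-q->s0 s1-p->s2 s1-q->s1 s2-p->s2 s2-q->s2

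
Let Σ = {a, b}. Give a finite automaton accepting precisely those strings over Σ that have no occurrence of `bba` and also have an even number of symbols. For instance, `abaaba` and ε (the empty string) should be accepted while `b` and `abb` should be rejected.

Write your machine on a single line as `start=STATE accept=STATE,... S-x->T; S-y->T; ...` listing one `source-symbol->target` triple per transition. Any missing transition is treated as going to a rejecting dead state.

Build one automaton per condition and run them in lockstep. One (4 states) tracks partial matches of the forbidden pattern `bba`; the other (2 states) tracks the input length modulo 2. Each combined state is a pair, one component from each; accept when both components accept. Equivalent product states are then merged.
A 7-state machine:
        a   b  
>* S0   S1  S2 
   S1   S0  S3 
   S2   S0  S4 
 * S3   S1  S5 
 * S4   S6  S5 
   S5   S6  S4 
   S6   S6  S6 
(> = start, * = accepting)

start=S0; accept=S0,S3,S4; S0-a->S1; S0-b->S2; S1-a->S0; S1-b->S3; S2-a->S0; S2-b->S4; S3-a->S1; S3-b->S5; S4-a->S6; S4-b->S5; S5-a->S6; S5-b->S4; S6-a->S6; S6-b->S6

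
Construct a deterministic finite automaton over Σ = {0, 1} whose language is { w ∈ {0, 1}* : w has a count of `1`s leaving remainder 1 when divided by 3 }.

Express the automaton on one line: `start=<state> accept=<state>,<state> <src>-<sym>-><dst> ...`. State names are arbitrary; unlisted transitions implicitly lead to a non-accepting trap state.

start=A accept=B A-0->A A-1->B B-0->B B-1->C C-0->C C-1->A

Keep the running count of `1`s modulo 3: each `1` advances along the cycle A → B → C → A while other symbols loop. Accept at B.
       0  1 
>  A   A  B 
 * B   B  C 
   C   C  A 
(> = start, * = accepting)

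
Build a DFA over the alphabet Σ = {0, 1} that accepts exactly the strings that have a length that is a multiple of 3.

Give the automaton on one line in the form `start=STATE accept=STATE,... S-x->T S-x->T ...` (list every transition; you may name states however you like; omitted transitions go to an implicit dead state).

start=q0 accept=q0 q0-0->q1 q0-1->q1 q1-0->q2 q1-1->q2 q2-0->q0 q2-1->q0

Count input length modulo 3: every symbol advances one step around the cycle q0 → q1 → q2 → q0. Accept at q0.
3 states suffice.
        0   1  
>* q0   q1  q1 
   q1   q2  q2 
   q2   q0  q0 
(> = start, * = accepting)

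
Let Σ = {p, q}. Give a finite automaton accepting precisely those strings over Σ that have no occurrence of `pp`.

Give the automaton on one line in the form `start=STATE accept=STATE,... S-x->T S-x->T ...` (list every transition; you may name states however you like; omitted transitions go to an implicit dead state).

Track partial matches of the forbidden pattern `pp`. State s2 is a dead state reached once `pp` has occurred; every other state accepts. s0 means no part of `pp` is currently matched.
3 states suffice.
        p   q  
>* s0   s1  s0 
 * s1   s2  s0 
   s2   s2  s2 
(> = start, * = accepting)

start=s0 accept=s0,s1 s0-p->s1 s0-q->s0 s1-p->s2 s1-q->s0 s2-p->s2 s2-q->s2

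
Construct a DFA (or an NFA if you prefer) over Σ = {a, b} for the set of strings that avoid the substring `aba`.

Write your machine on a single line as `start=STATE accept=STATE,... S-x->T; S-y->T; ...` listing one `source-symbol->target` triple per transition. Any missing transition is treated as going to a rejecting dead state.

Track partial matches of the forbidden pattern `aba`. State s3 is a dead state reached once `aba` has occurred; every other state accepts. s0 means no part of `aba` is currently matched.
4 states suffice.
        a   b  
>* s0   s1  s0 
 * s1   s1  s2 
 * s2   s3  s0 
   s3   s3  s3 
(> = start, * = accepting)

start=s0; accept=s0,s1,s2; s0-a->s1; s0-b->s0; s1-a->s1; s1-b->s2; s2-a->s3; s2-b->s0; s3-a->s3; s3-b->s3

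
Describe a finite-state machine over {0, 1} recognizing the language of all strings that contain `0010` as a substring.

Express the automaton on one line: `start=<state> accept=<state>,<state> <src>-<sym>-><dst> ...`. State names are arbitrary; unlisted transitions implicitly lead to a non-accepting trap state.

Track how much of `0010` has been matched so far: state S0 is no progress, S4 is the absorbing accept state reached once `0010` has occurred. Intermediate states record partial matches; on a mismatch, fall back to the longest reusable overlap.
        0   1  
>  S0   S1  S0 
   S1   S2  S0 
   S2   S2  S3 
   S3   S4  S0 
 * S4   S4  S4 
(> = start, * = accepting)

start=S0 accept=S4 S0-0->S1 S0-1->S0 S1-0->S2 S1-1->S0 S2-0->S2 S2-1->S3 S3-0->S4 S3-1->S0 S4-0->S4 S4-1->S4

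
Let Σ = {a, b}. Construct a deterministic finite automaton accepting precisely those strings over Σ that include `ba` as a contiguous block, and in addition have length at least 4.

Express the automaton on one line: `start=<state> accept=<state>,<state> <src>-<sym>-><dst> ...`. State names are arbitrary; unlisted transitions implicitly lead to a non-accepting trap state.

start=q0 accept=q8 q0-a->q1 q0-b->q2 q1-a->q3 q1-b->q4 q2-a->q5 q2-b->q4 q3-a->q3 q3-b->q6 q4-a->q7 q4-b->q6 q5-a->q7 q5-b->q7 q6-a->q8 q6-b->q6 q7-a->q8 q7-b->q8 q8-a->q8 q8-b->q8

Build one automaton per condition and run them in lockstep. One (3 states) tracks whether and how much of `ba` has been seen; the other (6 states) tracks the input length, saturating at 5. Each combined state is a pair, one component from each; accept when both components accept. Minimizing collapses redundant product states.
9 states suffice.
        a   b  
>  q0   q1  q2 
   q1   q3  q4 
   q2   q5  q4 
   q3   q3  q6 
   q4   q7  q6 
   q5   q7  q7 
   q6   q8  q6 
   q7   q8  q8 
 * q8   q8  q8 
(> = start, * = accepting)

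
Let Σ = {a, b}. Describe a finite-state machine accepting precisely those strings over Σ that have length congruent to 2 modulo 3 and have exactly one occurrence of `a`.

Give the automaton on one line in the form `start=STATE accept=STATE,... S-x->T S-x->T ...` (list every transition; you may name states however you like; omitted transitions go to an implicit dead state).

Run two small machines in parallel and take their product. One (3 states) tracks the input length modulo 3; the other (3 states) tracks the count of `a`s, saturating at 2. Each combined state is a pair, one component from each; accept when both components accept.
        a   b  
>  S0   S1  S2 
   S1   S3  S4 
   S2   S4  S5 
   S3   S6  S6 
 * S4   S6  S7 
   S5   S7  S0 
   S6   S8  S8 
   S7   S8  S1 
   S8   S3  S3 
(> = start, * = accepting)

start=S0 accept=S4 S0-a->S1 S0-b->S2 S1-a->S3 S1-b->S4 S2-a->S4 S2-b->S5 S3-a->S6 S3-b->S6 S4-a->S6 S4-b->S7 S5-a->S7 S5-b->S0 S6-a->S8 S6-b->S8 S7-a->S8 S7-b->S1 S8-a->S3 S8-b->S3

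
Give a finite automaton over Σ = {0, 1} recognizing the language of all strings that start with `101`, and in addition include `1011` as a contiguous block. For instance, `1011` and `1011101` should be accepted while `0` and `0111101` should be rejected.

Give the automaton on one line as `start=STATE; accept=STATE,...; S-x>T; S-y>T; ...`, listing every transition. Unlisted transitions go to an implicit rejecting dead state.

Run two small machines in parallel and take their product. One (5 states) tracks whether the input so far still matches the prefix `101`; the other (5 states) tracks whether and how much of `1011` has been seen. Each combined state is a pair, one component from each; accept when both components accept. After merging equivalent states the machine shrinks.
        0   1  
>  q0   q1  q2 
   q1   q1  q1 
   q2   q3  q1 
   q3   q1  q4 
   q4   q5  q6 
   q5   q7  q4 
 * q6   q6  q6 
   q7   q7  q8 
   q8   q5  q8 
(> = start, * = accepting)

start=q0; accept=q6; q0-0>q1; q0-1>q2; q1-0>q1; q1-1>q1; q2-0>q3; q2-1>q1; q3-0>q1; q3-1>q4; q4-0>q5; q4-1>q6; q5-0>q7; q5-1>q4; q6-0>q6; q6-1>q6; q7-0>q7; q7-1>q8; q8-0>q5; q8-1>q8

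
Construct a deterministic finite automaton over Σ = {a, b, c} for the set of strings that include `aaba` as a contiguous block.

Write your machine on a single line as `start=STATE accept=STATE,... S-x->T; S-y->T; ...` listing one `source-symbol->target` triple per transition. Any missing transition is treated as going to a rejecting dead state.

start=q0; accept=q4; q0-a->q1; q0-b->q0; q0-c->q0; q1-a->q2; q1-b->q0; q1-c->q0; q2-a->q2; q2-b->q3; q2-c->q0; q3-a->q4; q3-b->q0; q3-c->q0; q4-a->q4; q4-b->q4; q4-c->q4

States q0..q3 record the length of the longest prefix of `aaba` that matches the current input suffix. Reaching q4 means `aaba` has been seen, and we stay there forever. Accept from q4.
5 states suffice.
        a   b   c  
>  q0   q1  q0  q0 
   q1   q2  q0  q0 
   q2   q2  q3  q0 
   q3   q4  q0  q0 
 * q4   q4  q4  q4 
(> = start, * = accepting)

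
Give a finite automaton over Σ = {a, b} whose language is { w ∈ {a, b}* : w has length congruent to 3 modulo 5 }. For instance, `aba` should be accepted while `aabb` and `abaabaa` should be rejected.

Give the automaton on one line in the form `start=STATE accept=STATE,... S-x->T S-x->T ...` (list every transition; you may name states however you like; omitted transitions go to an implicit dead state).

start=s0 accept=s3 s0-a->s1 s0-b->s1 s1-a->s2 s1-b->s2 s2-a->s3 s2-b->s3 s3-a->s4 s3-b->s4 s4-a->s0 s4-b->s0

Only the length mod 5 matters, so use a 5-cycle: from any state, every input symbol moves to the next state, wrapping s4 back to s0. Mark s3 accepting.
With 5 states:
        a   b  
>  s0   s1  s1 
   s1   s2  s2 
   s2   s3  s3 
 * s3   s4  s4 
   s4   s0  s0 
(> = start, * = accepting)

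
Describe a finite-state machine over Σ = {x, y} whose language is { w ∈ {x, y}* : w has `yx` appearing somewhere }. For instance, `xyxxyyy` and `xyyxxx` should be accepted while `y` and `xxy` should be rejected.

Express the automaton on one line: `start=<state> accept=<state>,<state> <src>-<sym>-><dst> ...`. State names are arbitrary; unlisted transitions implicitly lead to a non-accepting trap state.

start=s0 accept=s2 s0-x->s0 s0-y->s1 s1-x->s2 s1-y->s1 s2-x->s2 s2-y->s2

States s0..s1 record the length of the longest prefix of `yx` that matches the current input suffix. Reaching s2 means `yx` has been seen, and we stay there forever. Accept from s2.
3 states suffice.
        x   y  
>  s0   s0  s1 
   s1   s2  s1 
 * s2   s2  s2 
(> = start, * = accepting)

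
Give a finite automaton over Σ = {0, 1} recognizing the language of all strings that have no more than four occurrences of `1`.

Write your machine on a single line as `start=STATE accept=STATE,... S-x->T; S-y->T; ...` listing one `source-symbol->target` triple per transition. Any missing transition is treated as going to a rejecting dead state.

Only the number of `1`s matters, and only up to 5. Make a chain q0 → q1 → q2 → q3 → q4 → q5 advanced by each `1` (with q5 absorbing); every other symbol self-loops. The accepting set is {q0, q1, q2, q3, q4}.
        0   1  
>* q0   q0  q1 
 * q1   q1  q2 
 * q2   q2  q3 
 * q3   q3  q4 
 * q4   q4  q5 
   q5   q5  q5 
(> = start, * = accepting)

start=q0; accept=q0,q1,q2,q3,q4; q0-0->q0; q0-1->q1; q1-0->q1; q1-1->q2; q2-0->q2; q2-1->q3; q3-0->q3; q3-1->q4; q4-0->q4; q4-1->q5; q5-0->q5; q5-1->q5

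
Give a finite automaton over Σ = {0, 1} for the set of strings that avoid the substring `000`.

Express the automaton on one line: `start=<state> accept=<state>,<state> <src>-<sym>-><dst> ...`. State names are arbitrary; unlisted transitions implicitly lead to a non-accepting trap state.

Track partial matches of the forbidden pattern `000`. State s3 is a dead state reached once `000` has occurred; every other state accepts. s0 means no part of `000` is currently matched.
A 4-state machine:
        0   1  
>* s0   s1  s0 
 * s1   s2  s0 
 * s2   s3  s0 
   s3   s3  s3 
(> = start, * = accepting)

start=s0 accept=s0,s1,s2 s0-0->s1 s0-1->s0 s1-0->s2 s1-1->s0 s2-0->s3 s2-1->s0 s3-0->s3 s3-1->s3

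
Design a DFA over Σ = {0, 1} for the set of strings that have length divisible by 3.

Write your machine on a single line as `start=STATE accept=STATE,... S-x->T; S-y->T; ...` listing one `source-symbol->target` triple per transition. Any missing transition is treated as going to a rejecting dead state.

start=q0; accept=q0; q0-0->q1; q0-1->q1; q1-0->q2; q1-1->q2; q2-0->q0; q2-1->q0

Only the length mod 3 matters, so use a 3-cycle: from any state, every input symbol moves to the next state, wrapping q2 back to q0. Mark q0 accepting.
3 states suffice.
        0   1  
>* q0   q1  q1 
   q1   q2  q2 
   q2   q0  q0 
(> = start, * = accepting)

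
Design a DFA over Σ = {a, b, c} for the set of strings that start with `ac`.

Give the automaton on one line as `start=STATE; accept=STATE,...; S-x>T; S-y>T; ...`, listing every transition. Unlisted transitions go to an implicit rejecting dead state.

Walk along `ac` while the input agrees: from q0 take `a` to q1, and so on. Any deviation drops to the rejecting sink q3. Once q2 is reached the prefix is confirmed and every continuation is accepted.
With 4 states:
        a   b   c  
>  q0   q1  q3  q3 
   q1   q3  q3  q2 
 * q2   q2  q2  q2 
   q3   q3  q3  q3 
(> = start, * = accepting)

start=q0; accept=q2; q0-a>q1; q0-b>q3; q0-c>q3; q1-a>q3; q1-b>q3; q1-c>q2; q2-a>q2; q2-b>q2; q2-c>q2; q3-a>q3; q3-b>q3; q3-c>q3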